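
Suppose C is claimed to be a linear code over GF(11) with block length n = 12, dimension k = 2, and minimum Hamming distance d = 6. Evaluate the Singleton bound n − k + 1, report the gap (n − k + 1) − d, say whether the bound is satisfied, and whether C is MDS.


Singleton RHS = n − k + 1 = 11, slack = 5, bound satisfied, not MDS.

Singleton bound: d ≤ n − k + 1.
Here n = 12, k = 2, so n − k + 1 = 11.
Given d = 6, check d ≤ 11: YES.
Slack = (n − k + 1) − d = 5.
The code is NOT MDS (slack = 5 > 0).
Description: the claimed parameters are [12, 2, 6]_11; such a code would be non-MDS.


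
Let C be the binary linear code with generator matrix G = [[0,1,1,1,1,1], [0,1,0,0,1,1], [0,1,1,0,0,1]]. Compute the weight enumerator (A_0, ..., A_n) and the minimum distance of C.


Weight distribution: A_0 = 1, A_2 = 3, A_3 = 3, A_5 = 1. Minimum distance d = 2.

Enumerate all 2^3 = 8 messages m ∈ F_2^3.
For each, compute codeword c = mG in F_2^6, then tally its weight.
  m = 000 → c = 000000, weight = 0.
  m = 100 → c = 011111, weight = 5.
  m = 010 → c = 010011, weight = 3.
  m = 110 → c = 001100, weight = 2.
  m = 001 → c = 011001, weight = 3.
  m = 101 → c = 000110, weight = 2.
  m = 011 → c = 001010, weight = 2.
  m = 111 → c = 010101, weight = 3.
Tally weights:
  weight 0: 1 codewords.
  weight 2: 3 codewords.
  weight 3: 3 codewords.
  weight 5: 1 codewords.
Minimum distance d = smallest w > 0 with A_w > 0 = 2.
Sanity: Σ A_w = 8 = 2^3 = 8 ✓.


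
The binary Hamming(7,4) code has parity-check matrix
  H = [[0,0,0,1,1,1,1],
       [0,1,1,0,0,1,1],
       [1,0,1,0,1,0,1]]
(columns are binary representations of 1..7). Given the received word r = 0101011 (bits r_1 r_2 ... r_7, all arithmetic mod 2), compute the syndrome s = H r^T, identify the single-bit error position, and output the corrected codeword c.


s = (1, 1, 1)^T, error position = 7, corrected codeword c = 0101010

Compute s = H r^T mod 2 one row at a time:
  s_1 = 1 + 0 + 1 + 1 = 3 ≡ 1 (mod 2).
  s_2 = 1 + 0 + 1 + 1 = 3 ≡ 1 (mod 2).
  s_3 = 0 + 0 + 0 + 1 = 1 ≡ 1 (mod 2).
s = (1, 1, 1)^T — this equals column 7 of H (binary 111), so error is at position 7.
Correct: flip bit 7 of r = 0101011 to get c = 0101010.


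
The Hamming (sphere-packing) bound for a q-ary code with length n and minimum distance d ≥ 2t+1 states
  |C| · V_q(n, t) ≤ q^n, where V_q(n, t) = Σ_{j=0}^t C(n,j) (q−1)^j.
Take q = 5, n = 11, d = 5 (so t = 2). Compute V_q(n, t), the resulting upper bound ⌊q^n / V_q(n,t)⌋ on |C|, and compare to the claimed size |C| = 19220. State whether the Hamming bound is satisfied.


V_q(n, t) = 925, q^n = 48828125, Hamming bound = 52787, |C| = 19220 ≤ bound (satisfied).

Step 1: Compute V_q(n, t) = Σ_{j=0}^2 C(n, j) (q−1)^j.
  j = 0: C(11,0)·(4)^0 = 1·1 = 1.
  j = 1: C(11,1)·(4)^1 = 11·4 = 44.
  j = 2: C(11,2)·(4)^2 = 55·16 = 880.
  V_q(n, t) = 1 + 44 + 880 = 925.
Step 2: q^n = 5^11 = 48828125.
Step 3: Hamming bound ⌊q^n / V_q(n,t)⌋ = ⌊48828125/925⌋ = 52787.
Step 4: Compare |C| = 19220 to 52787: satisfied.
The claimed |C| lies below the Hamming bound.


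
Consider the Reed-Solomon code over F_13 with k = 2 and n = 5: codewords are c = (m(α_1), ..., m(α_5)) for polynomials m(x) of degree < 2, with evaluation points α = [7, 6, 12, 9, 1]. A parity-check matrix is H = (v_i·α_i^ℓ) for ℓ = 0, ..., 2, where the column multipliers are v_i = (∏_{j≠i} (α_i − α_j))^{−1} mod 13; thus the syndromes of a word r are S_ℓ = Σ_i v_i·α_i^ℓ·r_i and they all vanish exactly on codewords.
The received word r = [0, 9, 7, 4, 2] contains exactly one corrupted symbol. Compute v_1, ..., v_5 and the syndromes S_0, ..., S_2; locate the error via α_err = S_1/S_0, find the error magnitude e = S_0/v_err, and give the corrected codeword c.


S = (4, 10, 12), error at position 4, error magnitude e = 9, c = [0, 9, 7, 8, 2].

Step 1: column multipliers v_i = (∏_{j≠i}(α_i − α_j))^{−1} mod 13.
  i = 1 (α = 7): (7−6)(7−12)(7−9)(7−1) = 1·(−5)·(−2)·6 = 60 ≡ 8, so v_1 = 8^{−1} = 5 (mod 13).
  i = 2 (α = 6): (6−7)(6−12)(6−9)(6−1) = (−1)·(−6)·(−3)·5 = −90 ≡ 1, so v_2 = 1^{−1} = 1 (mod 13).
  i = 3 (α = 12): (12−7)(12−6)(12−9)(12−1) = 5·6·3·11 = 990 ≡ 2, so v_3 = 2^{−1} = 7 (mod 13).
  i = 4 (α = 9): (9−7)(9−6)(9−12)(9−1) = 2·3·(−3)·8 = −144 ≡ 12, so v_4 = 12^{−1} = 12 (mod 13).
  i = 5 (α = 1): (1−7)(1−6)(1−12)(1−9) = (−6)·(−5)·(−11)·(−8) = 2640 ≡ 1, so v_5 = 1^{−1} = 1 (mod 13).
  v = [5, 1, 7, 12, 1].
Step 2: syndromes of r = [0, 9, 7, 4, 2] (all sums mod 13).
  S_0 = Σ v_i r_i = 5·0 + 1·9 + 7·7 + 12·4 + 1·2 = 108 ≡ 4.
  S_1 = Σ v_i α_i r_i = 5·7·0 + 1·6·9 + 7·12·7 + 12·9·4 + 1·1·2 = 1076 ≡ 10.
  α_i^2 mod 13 = [10, 10, 1, 3, 1].
  S_2 = Σ v_i α_i^2 r_i = 5·10·0 + 1·10·9 + 7·1·7 + 12·3·4 + 1·1·2 = 285 ≡ 12.
  S = (4, 10, 12) ≠ 0, so r is not a codeword (an error is present).
Step 3: locate the error. For a single error e at position i, S_ℓ = v_i·e·α_i^ℓ, so α_err = S_1/S_0.
  S_0^{−1} = 4^{−1} = 10 (mod 13), so α_err = 10·10 = 100 ≡ 9 = α_4. Error position i = 4.
  Consistency check: S_2/S_1 = 12·4 = 48 ≡ 9 = α_err ✓ (single-error assumption holds).
Step 4: error magnitude e = S_0/v_4 = S_0·∏_{j≠4}(α_4 − α_j) = 4·12 = 48 ≡ 9 (mod 13).
Step 5: correct position 4: c_4 = r_4 − e = 4 − 9 ≡ 8 (mod 13). Hence c = [0, 9, 7, 8, 2].
  Check: interpolating c through the α_i gives m(x) = 11 + 4·x (degree < 2) with m(α_i) = c_i for every i, so c is indeed a codeword.


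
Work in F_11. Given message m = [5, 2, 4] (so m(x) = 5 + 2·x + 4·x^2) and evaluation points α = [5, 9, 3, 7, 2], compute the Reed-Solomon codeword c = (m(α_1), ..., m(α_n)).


c = [5, 6, 3, 6, 3]

Message polynomial: m(x) = 5 + 2·x + 4·x^2 (mod 11).
For each evaluation point α_i, compute m(α_i) mod 11:
  α_1 = 5: Horner steps 4 → 0 → 5, so m(5) = 5.
  α_2 = 9: Horner steps 4 → 5 → 6, so m(9) = 6.
  α_3 = 3: Horner steps 4 → 3 → 3, so m(3) = 3.
  α_4 = 7: Horner steps 4 → 8 → 6, so m(7) = 6.
  α_5 = 2: Horner steps 4 → 10 → 3, so m(2) = 3.
Codeword c = [5, 6, 3, 6, 3] ∈ F_11^5.


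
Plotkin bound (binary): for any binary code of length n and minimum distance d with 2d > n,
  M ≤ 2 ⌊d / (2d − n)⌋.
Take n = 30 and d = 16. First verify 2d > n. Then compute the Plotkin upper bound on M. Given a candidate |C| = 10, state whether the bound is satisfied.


Plotkin bound M ≤ 16; given |C| = 10 ≤ bound (satisfied).

Check applicability: 2d = 32, n = 30.
2d − n = 2 > 0, so Plotkin applies.
Compute d/(2d−n) = 16/2 ≈ 8.0000.
⌊d/(2d−n)⌋ = 8.
Plotkin bound: M ≤ 2·8 = 16.
Given |C| = 10, check: satisfied.
This |C| is below the Plotkin bound.


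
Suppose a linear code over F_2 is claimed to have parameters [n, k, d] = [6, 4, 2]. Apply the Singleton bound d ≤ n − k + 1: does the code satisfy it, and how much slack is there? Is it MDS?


Singleton RHS = n − k + 1 = 3, slack = 1, bound satisfied, not MDS.

Singleton bound: d ≤ n − k + 1.
Here n = 6, k = 4, so n − k + 1 = 3.
Given d = 2, check d ≤ 3: YES.
Slack = (n − k + 1) − d = 1.
The code is NOT MDS (slack = 1 > 0).
Description: the claimed parameters are [6, 4, 2]_2; such a code would be non-MDS.


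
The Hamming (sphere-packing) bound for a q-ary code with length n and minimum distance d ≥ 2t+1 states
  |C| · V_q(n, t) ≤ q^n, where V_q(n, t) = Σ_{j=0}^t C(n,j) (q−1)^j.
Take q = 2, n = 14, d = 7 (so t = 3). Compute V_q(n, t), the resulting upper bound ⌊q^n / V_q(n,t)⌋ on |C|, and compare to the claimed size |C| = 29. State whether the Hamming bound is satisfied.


V_q(n, t) = 470, q^n = 16384, Hamming bound = 34, |C| = 29 ≤ bound (satisfied).

Step 1: Compute V_q(n, t) = Σ_{j=0}^3 C(n, j) (q−1)^j.
  j = 0: C(14,0)·(1)^0 = 1·1 = 1.
  j = 1: C(14,1)·(1)^1 = 14·1 = 14.
  j = 2: C(14,2)·(1)^2 = 91·1 = 91.
  j = 3: C(14,3)·(1)^3 = 364·1 = 364.
  V_q(n, t) = 1 + 14 + 91 + 364 = 470.
Step 2: q^n = 2^14 = 16384.
Step 3: Hamming bound ⌊q^n / V_q(n,t)⌋ = ⌊16384/470⌋ = 34.
Step 4: Compare |C| = 29 to 34: satisfied.
The claimed |C| lies below the Hamming bound.


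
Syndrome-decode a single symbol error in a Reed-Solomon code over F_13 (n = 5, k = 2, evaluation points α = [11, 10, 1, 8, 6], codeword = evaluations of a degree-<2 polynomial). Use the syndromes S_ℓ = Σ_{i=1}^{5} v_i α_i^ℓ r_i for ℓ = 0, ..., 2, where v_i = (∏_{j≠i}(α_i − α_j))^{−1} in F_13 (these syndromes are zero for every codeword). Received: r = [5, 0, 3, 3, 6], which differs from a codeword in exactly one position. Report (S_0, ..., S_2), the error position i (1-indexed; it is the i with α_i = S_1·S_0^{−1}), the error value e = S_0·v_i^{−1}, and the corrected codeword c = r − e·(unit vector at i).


S = (12, 12, 12), error at position 3, error magnitude e = 9, c = [5, 0, 7, 3, 6].

Step 1: column multipliers v_i = (∏_{j≠i}(α_i − α_j))^{−1} mod 13.
  i = 1 (α = 11): (11−10)(11−1)(11−8)(11−6) = 1·10·3·5 = 150 ≡ 7, so v_1 = 7^{−1} = 2 (mod 13).
  i = 2 (α = 10): (10−11)(10−1)(10−8)(10−6) = (−1)·9·2·4 = −72 ≡ 6, so v_2 = 6^{−1} = 11 (mod 13).
  i = 3 (α = 1): (1−11)(1−10)(1−8)(1−6) = (−10)·(−9)·(−7)·(−5) = 3150 ≡ 4, so v_3 = 4^{−1} = 10 (mod 13).
  i = 4 (α = 8): (8−11)(8−10)(8−1)(8−6) = (−3)·(−2)·7·2 = 84 ≡ 6, so v_4 = 6^{−1} = 11 (mod 13).
  i = 5 (α = 6): (6−11)(6−10)(6−1)(6−8) = (−5)·(−4)·5·(−2) = −200 ≡ 8, so v_5 = 8^{−1} = 5 (mod 13).
  v = [2, 11, 10, 11, 5].
Step 2: syndromes of r = [5, 0, 3, 3, 6] (all sums mod 13).
  S_0 = Σ v_i r_i = 2·5 + 11·0 + 10·3 + 11·3 + 5·6 = 103 ≡ 12.
  S_1 = Σ v_i α_i r_i = 2·11·5 + 11·10·0 + 10·1·3 + 11·8·3 + 5·6·6 = 584 ≡ 12.
  α_i^2 mod 13 = [4, 9, 1, 12, 10].
  S_2 = Σ v_i α_i^2 r_i = 2·4·5 + 11·9·0 + 10·1·3 + 11·12·3 + 5·10·6 = 766 ≡ 12.
  S = (12, 12, 12) ≠ 0, so r is not a codeword (an error is present).
Step 3: locate the error. For a single error e at position i, S_ℓ = v_i·e·α_i^ℓ, so α_err = S_1/S_0.
  S_0^{−1} = 12^{−1} = 12 (mod 13), so α_err = 12·12 = 144 ≡ 1 = α_3. Error position i = 3.
  Consistency check: S_2/S_1 = 12·12 = 144 ≡ 1 = α_err ✓ (single-error assumption holds).
Step 4: error magnitude e = S_0/v_3 = S_0·∏_{j≠3}(α_3 − α_j) = 12·4 = 48 ≡ 9 (mod 13).
Step 5: correct position 3: c_3 = r_3 − e = 3 − 9 ≡ 7 (mod 13). Hence c = [5, 0, 7, 3, 6].
  Check: interpolating c through the α_i gives m(x) = 2 + 5·x (degree < 2) with m(α_i) = c_i for every i, so c is indeed a codeword.


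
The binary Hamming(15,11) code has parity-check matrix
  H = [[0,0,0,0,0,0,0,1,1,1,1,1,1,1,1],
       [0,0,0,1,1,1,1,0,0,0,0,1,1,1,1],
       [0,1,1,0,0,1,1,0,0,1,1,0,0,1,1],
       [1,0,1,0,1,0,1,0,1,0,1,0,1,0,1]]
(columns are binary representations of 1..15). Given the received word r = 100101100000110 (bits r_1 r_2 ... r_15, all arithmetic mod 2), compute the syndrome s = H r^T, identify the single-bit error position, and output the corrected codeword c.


s = (0, 1, 1, 1)^T, error position = 7, corrected codeword c = 100101000000110

Compute s = H r^T mod 2 one row at a time:
  s_1 = 0 + 0 + 0 + 0 + 0 + 1 + 1 + 0 = 2 ≡ 0 (mod 2).
  s_2 = 1 + 0 + 1 + 1 + 0 + 1 + 1 + 0 = 5 ≡ 1 (mod 2).
  s_3 = 0 + 0 + 1 + 1 + 0 + 0 + 1 + 0 = 3 ≡ 1 (mod 2).
  s_4 = 1 + 0 + 0 + 1 + 0 + 0 + 1 + 0 = 3 ≡ 1 (mod 2).
s = (0, 1, 1, 1)^T — this equals column 7 of H (binary 0111), so error is at position 7.
Correct: flip bit 7 of r = 100101100000110 to get c = 100101000000110.


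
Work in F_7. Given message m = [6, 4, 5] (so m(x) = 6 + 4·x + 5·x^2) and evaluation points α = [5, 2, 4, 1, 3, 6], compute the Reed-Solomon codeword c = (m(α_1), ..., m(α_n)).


c = [4, 6, 4, 1, 0, 0]

Message polynomial: m(x) = 6 + 4·x + 5·x^2 (mod 7).
For each evaluation point α_i, compute m(α_i) mod 7:
  α_1 = 5: Horner steps 5 → 1 → 4, so m(5) = 4.
  α_2 = 2: Horner steps 5 → 0 → 6, so m(2) = 6.
  α_3 = 4: Horner steps 5 → 3 → 4, so m(4) = 4.
  α_4 = 1: Horner steps 5 → 2 → 1, so m(1) = 1.
  α_5 = 3: Horner steps 5 → 5 → 0, so m(3) = 0.
  α_6 = 6: Horner steps 5 → 6 → 0, so m(6) = 0.
Codeword c = [4, 6, 4, 1, 0, 0] ∈ F_7^6.


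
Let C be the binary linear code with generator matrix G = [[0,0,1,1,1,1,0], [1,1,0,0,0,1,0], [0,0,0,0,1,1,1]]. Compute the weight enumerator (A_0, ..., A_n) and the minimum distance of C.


Weight distribution: A_0 = 1, A_3 = 3, A_4 = 2, A_5 = 1, A_6 = 1. Minimum distance d = 3.

Enumerate all 2^3 = 8 messages m ∈ F_2^3.
For each, compute codeword c = mG in F_2^7, then tally its weight.
  m = 000 → c = 0000000, weight = 0.
  m = 100 → c = 0011110, weight = 4.
  m = 010 → c = 1100010, weight = 3.
  m = 110 → c = 1111100, weight = 5.
  m = 001 → c = 0000111, weight = 3.
  m = 101 → c = 0011001, weight = 3.
  m = 011 → c = 1100101, weight = 4.
  m = 111 → c = 1111011, weight = 6.
Tally weights:
  weight 0: 1 codewords.
  weight 3: 3 codewords.
  weight 4: 2 codewords.
  weight 5: 1 codewords.
  weight 6: 1 codewords.
Minimum distance d = smallest w > 0 with A_w > 0 = 3.
Sanity: Σ A_w = 8 = 2^3 = 8 ✓.


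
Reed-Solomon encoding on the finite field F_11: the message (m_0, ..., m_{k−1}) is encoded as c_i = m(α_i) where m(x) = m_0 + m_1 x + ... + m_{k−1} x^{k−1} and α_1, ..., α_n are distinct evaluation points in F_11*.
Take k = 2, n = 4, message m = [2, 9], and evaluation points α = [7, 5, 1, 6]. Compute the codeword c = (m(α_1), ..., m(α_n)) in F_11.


c = [10, 3, 0, 1]

Message polynomial: m(x) = 2 + 9·x (mod 11).
For each evaluation point α_i, compute m(α_i) mod 11:
  α_1 = 7: Horner steps 9 → 10, so m(7) = 10.
  α_2 = 5: Horner steps 9 → 3, so m(5) = 3.
  α_3 = 1: Horner steps 9 → 0, so m(1) = 0.
  α_4 = 6: Horner steps 9 → 1, so m(6) = 1.
Codeword c = [10, 3, 0, 1] ∈ F_11^4.


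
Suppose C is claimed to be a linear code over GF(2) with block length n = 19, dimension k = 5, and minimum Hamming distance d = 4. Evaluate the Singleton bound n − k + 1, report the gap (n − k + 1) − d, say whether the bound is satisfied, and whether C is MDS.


Singleton RHS = n − k + 1 = 15, slack = 11, bound satisfied, not MDS.

Singleton bound: d ≤ n − k + 1.
Here n = 19, k = 5, so n − k + 1 = 15.
Given d = 4, check d ≤ 15: YES.
Slack = (n − k + 1) − d = 11.
The code is NOT MDS (slack = 11 > 0).
Description: the claimed parameters are [19, 5, 4]_2; such a code would be non-MDS.


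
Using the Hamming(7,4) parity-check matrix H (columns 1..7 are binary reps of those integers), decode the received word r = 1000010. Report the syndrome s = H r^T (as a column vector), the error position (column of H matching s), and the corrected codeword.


s = (1, 1, 1)^T, error position = 7, corrected codeword c = 1000011

Compute s = H r^T mod 2 one row at a time:
  s_1 = 0 + 0 + 1 + 0 = 1 ≡ 1 (mod 2).
  s_2 = 0 + 0 + 1 + 0 = 1 ≡ 1 (mod 2).
  s_3 = 1 + 0 + 0 + 0 = 1 ≡ 1 (mod 2).
s = (1, 1, 1)^T — this equals column 7 of H (binary 111), so error is at position 7.
Correct: flip bit 7 of r = 1000010 to get c = 1000011.


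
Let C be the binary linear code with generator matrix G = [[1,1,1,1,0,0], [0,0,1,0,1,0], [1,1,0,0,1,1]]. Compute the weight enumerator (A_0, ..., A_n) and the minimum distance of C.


Weight distribution: A_0 = 1, A_2 = 2, A_4 = 5. Minimum distance d = 2.

Enumerate all 2^3 = 8 messages m ∈ F_2^3.
For each, compute codeword c = mG in F_2^6, then tally its weight.
  m = 000 → c = 000000, weight = 0.
  m = 100 → c = 111100, weight = 4.
  m = 010 → c = 001010, weight = 2.
  m = 110 → c = 110110, weight = 4.
  m = 001 → c = 110011, weight = 4.
  m = 101 → c = 001111, weight = 4.
  m = 011 → c = 111001, weight = 4.
  m = 111 → c = 000101, weight = 2.
Tally weights:
  weight 0: 1 codewords.
  weight 2: 2 codewords.
  weight 4: 5 codewords.
Minimum distance d = smallest w > 0 with A_w > 0 = 2.
Sanity: Σ A_w = 8 = 2^3 = 8 ✓.


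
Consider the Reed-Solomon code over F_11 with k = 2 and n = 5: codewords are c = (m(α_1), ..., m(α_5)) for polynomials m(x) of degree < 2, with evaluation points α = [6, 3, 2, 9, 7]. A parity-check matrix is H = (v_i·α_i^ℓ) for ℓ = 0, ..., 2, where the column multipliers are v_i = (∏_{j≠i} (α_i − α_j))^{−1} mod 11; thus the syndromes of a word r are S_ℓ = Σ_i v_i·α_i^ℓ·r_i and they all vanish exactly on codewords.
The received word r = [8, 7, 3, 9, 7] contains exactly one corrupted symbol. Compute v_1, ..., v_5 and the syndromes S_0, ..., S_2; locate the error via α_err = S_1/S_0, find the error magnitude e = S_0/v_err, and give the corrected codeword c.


S = (7, 5, 2), error at position 5, error magnitude e = 6, c = [8, 7, 3, 9, 1].

Step 1: column multipliers v_i = (∏_{j≠i}(α_i − α_j))^{−1} mod 11.
  i = 1 (α = 6): (6−3)(6−2)(6−9)(6−7) = 3·4·(−3)·(−1) = 36 ≡ 3, so v_1 = 3^{−1} = 4 (mod 11).
  i = 2 (α = 3): (3−6)(3−2)(3−9)(3−7) = (−3)·1·(−6)·(−4) = −72 ≡ 5, so v_2 = 5^{−1} = 9 (mod 11).
  i = 3 (α = 2): (2−6)(2−3)(2−9)(2−7) = (−4)·(−1)·(−7)·(−5) = 140 ≡ 8, so v_3 = 8^{−1} = 7 (mod 11).
  i = 4 (α = 9): (9−6)(9−3)(9−2)(9−7) = 3·6·7·2 = 252 ≡ 10, so v_4 = 10^{−1} = 10 (mod 11).
  i = 5 (α = 7): (7−6)(7−3)(7−2)(7−9) = 1·4·5·(−2) = −40 ≡ 4, so v_5 = 4^{−1} = 3 (mod 11).
  v = [4, 9, 7, 10, 3].
Step 2: syndromes of r = [8, 7, 3, 9, 7] (all sums mod 11).
  S_0 = Σ v_i r_i = 4·8 + 9·7 + 7·3 + 10·9 + 3·7 = 227 ≡ 7.
  S_1 = Σ v_i α_i r_i = 4·6·8 + 9·3·7 + 7·2·3 + 10·9·9 + 3·7·7 = 1380 ≡ 5.
  α_i^2 mod 11 = [3, 9, 4, 4, 5].
  S_2 = Σ v_i α_i^2 r_i = 4·3·8 + 9·9·7 + 7·4·3 + 10·4·9 + 3·5·7 = 1212 ≡ 2.
  S = (7, 5, 2) ≠ 0, so r is not a codeword (an error is present).
Step 3: locate the error. For a single error e at position i, S_ℓ = v_i·e·α_i^ℓ, so α_err = S_1/S_0.
  S_0^{−1} = 7^{−1} = 8 (mod 11), so α_err = 5·8 = 40 ≡ 7 = α_5. Error position i = 5.
  Consistency check: S_2/S_1 = 2·9 = 18 ≡ 7 = α_err ✓ (single-error assumption holds).
Step 4: error magnitude e = S_0/v_5 = S_0·∏_{j≠5}(α_5 − α_j) = 7·4 = 28 ≡ 6 (mod 11).
Step 5: correct position 5: c_5 = r_5 − e = 7 − 6 ≡ 1 (mod 11). Hence c = [8, 7, 3, 9, 1].
  Check: interpolating c through the α_i gives m(x) = 6 + 4·x (degree < 2) with m(α_i) = c_i for every i, so c is indeed a codeword.


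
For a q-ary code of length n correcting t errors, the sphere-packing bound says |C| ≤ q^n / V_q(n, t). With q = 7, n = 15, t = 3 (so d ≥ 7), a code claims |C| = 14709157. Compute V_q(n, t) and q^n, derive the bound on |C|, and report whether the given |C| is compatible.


V_q(n, t) = 102151, q^n = 4747561509943, Hamming bound = 46475918, |C| = 14709157 ≤ bound (satisfied).

Step 1: Compute V_q(n, t) = Σ_{j=0}^3 C(n, j) (q−1)^j.
  j = 0: C(15,0)·(6)^0 = 1·1 = 1.
  j = 1: C(15,1)·(6)^1 = 15·6 = 90.
  j = 2: C(15,2)·(6)^2 = 105·36 = 3780.
  j = 3: C(15,3)·(6)^3 = 455·216 = 98280.
  V_q(n, t) = 1 + 90 + 3780 + 98280 = 102151.
Step 2: q^n = 7^15 = 4747561509943.
Step 3: Hamming bound ⌊q^n / V_q(n,t)⌋ = ⌊4747561509943/102151⌋ = 46475918.
Step 4: Compare |C| = 14709157 to 46475918: satisfied.
The claimed |C| lies below the Hamming bound.


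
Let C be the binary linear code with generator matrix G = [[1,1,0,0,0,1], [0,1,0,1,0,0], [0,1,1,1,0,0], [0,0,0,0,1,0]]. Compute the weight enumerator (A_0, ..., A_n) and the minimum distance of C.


Weight distribution: A_0 = 1, A_1 = 2, A_2 = 2, A_3 = 4, A_4 = 5, A_5 = 2. Minimum distance d = 1.

Enumerate all 2^4 = 16 messages m ∈ F_2^4.
For each, compute codeword c = mG in F_2^6, then tally its weight.
  m = 0000 → c = 000000, weight = 0.
  m = 1000 → c = 110001, weight = 3.
  m = 0100 → c = 010100, weight = 2.
  m = 1100 → c = 100101, weight = 3.
  m = 0010 → c = 011100, weight = 3.
  m = 1010 → c = 101101, weight = 4.
  m = 0110 → c = 001000, weight = 1.
  m = 1110 → c = 111001, weight = 4.
  m = 0001 → c = 000010, weight = 1.
  m = 1001 → c = 110011, weight = 4.
  m = 0101 → c = 010110, weight = 3.
  m = 1101 → c = 100111, weight = 4.
  m = 0011 → c = 011110, weight = 4.
  m = 1011 → c = 101111, weight = 5.
  m = 0111 → c = 001010, weight = 2.
  m = 1111 → c = 111011, weight = 5.
Tally weights:
  weight 0: 1 codewords.
  weight 1: 2 codewords.
  weight 2: 2 codewords.
  weight 3: 4 codewords.
  weight 4: 5 codewords.
  weight 5: 2 codewords.
Minimum distance d = smallest w > 0 with A_w > 0 = 1.
Sanity: Σ A_w = 16 = 2^4 = 16 ✓.


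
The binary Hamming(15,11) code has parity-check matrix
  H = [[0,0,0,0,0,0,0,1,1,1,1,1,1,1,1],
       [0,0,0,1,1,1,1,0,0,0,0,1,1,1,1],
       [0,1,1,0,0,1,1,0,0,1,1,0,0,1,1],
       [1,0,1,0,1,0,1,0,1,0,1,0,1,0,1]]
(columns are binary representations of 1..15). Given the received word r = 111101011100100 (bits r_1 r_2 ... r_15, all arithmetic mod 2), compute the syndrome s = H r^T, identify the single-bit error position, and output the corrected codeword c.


s = (0, 1, 0, 0)^T, error position = 4, corrected codeword c = 111001011100100

Compute s = H r^T mod 2 one row at a time:
  s_1 = 1 + 1 + 1 + 0 + 0 + 1 + 0 + 0 = 4 ≡ 0 (mod 2).
  s_2 = 1 + 0 + 1 + 0 + 0 + 1 + 0 + 0 = 3 ≡ 1 (mod 2).
  s_3 = 1 + 1 + 1 + 0 + 1 + 0 + 0 + 0 = 4 ≡ 0 (mod 2).
  s_4 = 1 + 1 + 0 + 0 + 1 + 0 + 1 + 0 = 4 ≡ 0 (mod 2).
s = (0, 1, 0, 0)^T — this equals column 4 of H (binary 0100), so error is at position 4.
Correct: flip bit 4 of r = 111101011100100 to get c = 111001011100100.


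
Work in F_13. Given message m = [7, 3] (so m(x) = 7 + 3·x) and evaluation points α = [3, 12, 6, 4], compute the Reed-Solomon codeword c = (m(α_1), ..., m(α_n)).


c = [3, 4, 12, 6]

Message polynomial: m(x) = 7 + 3·x (mod 13).
For each evaluation point α_i, compute m(α_i) mod 13:
  α_1 = 3: Horner steps 3 → 3, so m(3) = 3.
  α_2 = 12: Horner steps 3 → 4, so m(12) = 4.
  α_3 = 6: Horner steps 3 → 12, so m(6) = 12.
  α_4 = 4: Horner steps 3 → 6, so m(4) = 6.
Codeword c = [3, 4, 12, 6] ∈ F_13^4.


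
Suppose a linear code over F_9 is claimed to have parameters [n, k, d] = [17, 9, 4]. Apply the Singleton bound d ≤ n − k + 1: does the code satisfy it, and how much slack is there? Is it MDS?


Singleton RHS = n − k + 1 = 9, slack = 5, bound satisfied, not MDS.

Singleton bound: d ≤ n − k + 1.
Here n = 17, k = 9, so n − k + 1 = 9.
Given d = 4, check d ≤ 9: YES.
Slack = (n − k + 1) − d = 5.
The code is NOT MDS (slack = 5 > 0).
Description: the claimed parameters are [17, 9, 4]_9; such a code would be non-MDS.


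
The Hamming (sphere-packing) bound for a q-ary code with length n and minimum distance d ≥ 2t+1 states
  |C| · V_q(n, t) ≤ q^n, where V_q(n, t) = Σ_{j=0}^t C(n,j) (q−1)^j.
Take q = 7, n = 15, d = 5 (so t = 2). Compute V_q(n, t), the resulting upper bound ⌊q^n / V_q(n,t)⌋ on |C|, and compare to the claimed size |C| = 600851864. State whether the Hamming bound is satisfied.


V_q(n, t) = 3871, q^n = 4747561509943, Hamming bound = 1226443169, |C| = 600851864 ≤ bound (satisfied).

Step 1: Compute V_q(n, t) = Σ_{j=0}^2 C(n, j) (q−1)^j.
  j = 0: C(15,0)·(6)^0 = 1·1 = 1.
  j = 1: C(15,1)·(6)^1 = 15·6 = 90.
  j = 2: C(15,2)·(6)^2 = 105·36 = 3780.
  V_q(n, t) = 1 + 90 + 3780 = 3871.
Step 2: q^n = 7^15 = 4747561509943.
Step 3: Hamming bound ⌊q^n / V_q(n,t)⌋ = ⌊4747561509943/3871⌋ = 1226443169.
Step 4: Compare |C| = 600851864 to 1226443169: satisfied.
The claimed |C| lies below the Hamming bound.


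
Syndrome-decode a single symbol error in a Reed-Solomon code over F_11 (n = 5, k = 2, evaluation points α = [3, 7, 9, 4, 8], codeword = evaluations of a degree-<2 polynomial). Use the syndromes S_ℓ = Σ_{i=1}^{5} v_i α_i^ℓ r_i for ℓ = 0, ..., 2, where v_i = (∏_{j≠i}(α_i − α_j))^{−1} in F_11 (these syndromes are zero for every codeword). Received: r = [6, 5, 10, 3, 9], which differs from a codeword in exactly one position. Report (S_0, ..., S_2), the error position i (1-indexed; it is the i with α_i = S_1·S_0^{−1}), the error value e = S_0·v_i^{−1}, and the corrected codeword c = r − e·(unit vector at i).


S = (9, 6, 4), error at position 5, error magnitude e = 7, c = [6, 5, 10, 3, 2].

Step 1: column multipliers v_i = (∏_{j≠i}(α_i − α_j))^{−1} mod 11.
  i = 1 (α = 3): (3−7)(3−9)(3−4)(3−8) = (−4)·(−6)·(−1)·(−5) = 120 ≡ 10, so v_1 = 10^{−1} = 10 (mod 11).
  i = 2 (α = 7): (7−3)(7−9)(7−4)(7−8) = 4·(−2)·3·(−1) = 24 ≡ 2, so v_2 = 2^{−1} = 6 (mod 11).
  i = 3 (α = 9): (9−3)(9−7)(9−4)(9−8) = 6·2·5·1 = 60 ≡ 5, so v_3 = 5^{−1} = 9 (mod 11).
  i = 4 (α = 4): (4−3)(4−7)(4−9)(4−8) = 1·(−3)·(−5)·(−4) = −60 ≡ 6, so v_4 = 6^{−1} = 2 (mod 11).
  i = 5 (α = 8): (8−3)(8−7)(8−9)(8−4) = 5·1·(−1)·4 = −20 ≡ 2, so v_5 = 2^{−1} = 6 (mod 11).
  v = [10, 6, 9, 2, 6].
Step 2: syndromes of r = [6, 5, 10, 3, 9] (all sums mod 11).
  S_0 = Σ v_i r_i = 10·6 + 6·5 + 9·10 + 2·3 + 6·9 = 240 ≡ 9.
  S_1 = Σ v_i α_i r_i = 10·3·6 + 6·7·5 + 9·9·10 + 2·4·3 + 6·8·9 = 1656 ≡ 6.
  α_i^2 mod 11 = [9, 5, 4, 5, 9].
  S_2 = Σ v_i α_i^2 r_i = 10·9·6 + 6·5·5 + 9·4·10 + 2·5·3 + 6·9·9 = 1566 ≡ 4.
  S = (9, 6, 4) ≠ 0, so r is not a codeword (an error is present).
Step 3: locate the error. For a single error e at position i, S_ℓ = v_i·e·α_i^ℓ, so α_err = S_1/S_0.
  S_0^{−1} = 9^{−1} = 5 (mod 11), so α_err = 6·5 = 30 ≡ 8 = α_5. Error position i = 5.
  Consistency check: S_2/S_1 = 4·2 = 8 ≡ 8 = α_err ✓ (single-error assumption holds).
Step 4: error magnitude e = S_0/v_5 = S_0·∏_{j≠5}(α_5 − α_j) = 9·2 = 18 ≡ 7 (mod 11).
Step 5: correct position 5: c_5 = r_5 − e = 9 − 7 ≡ 2 (mod 11). Hence c = [6, 5, 10, 3, 2].
  Check: interpolating c through the α_i gives m(x) = 4 + 8·x (degree < 2) with m(α_i) = c_i for every i, so c is indeed a codeword.


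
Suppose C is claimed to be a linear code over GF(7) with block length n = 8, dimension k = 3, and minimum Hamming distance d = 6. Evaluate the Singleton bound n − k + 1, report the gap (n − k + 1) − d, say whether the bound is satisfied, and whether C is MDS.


Singleton RHS = n − k + 1 = 6, slack = 0, bound satisfied, MDS.

Singleton bound: d ≤ n − k + 1.
Here n = 8, k = 3, so n − k + 1 = 6.
Given d = 6, check d ≤ 6: YES.
Slack = (n − k + 1) − d = 0.
The code is MDS (slack = 0).
Description: the claimed parameters are [8, 3, 6]_7; such a code would be MDS (meets Singleton bound).


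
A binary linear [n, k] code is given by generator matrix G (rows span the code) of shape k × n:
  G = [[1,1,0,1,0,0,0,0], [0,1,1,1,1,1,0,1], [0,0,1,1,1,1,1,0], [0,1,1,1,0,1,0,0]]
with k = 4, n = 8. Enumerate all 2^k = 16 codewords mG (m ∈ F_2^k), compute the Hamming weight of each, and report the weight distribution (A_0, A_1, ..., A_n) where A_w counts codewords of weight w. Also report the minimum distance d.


Weight distribution: A_0 = 1, A_2 = 1, A_3 = 4, A_4 = 3, A_5 = 4, A_6 = 3. Minimum distance d = 2.

Enumerate all 2^4 = 16 messages m ∈ F_2^4.
For each, compute codeword c = mG in F_2^8, then tally its weight.
  m = 0000 → c = 00000000, weight = 0.
  m = 1000 → c = 11010000, weight = 3.
  m = 0100 → c = 01111101, weight = 6.
  m = 1100 → c = 10101101, weight = 5.
  m = 0010 → c = 00111110, weight = 5.
  m = 1010 → c = 11101110, weight = 6.
  m = 0110 → c = 01000011, weight = 3.
  m = 1110 → c = 10010011, weight = 4.
  m = 0001 → c = 01110100, weight = 4.
  m = 1001 → c = 10100100, weight = 3.
  m = 0101 → c = 00001001, weight = 2.
  m = 1101 → c = 11011001, weight = 5.
  m = 0011 → c = 01001010, weight = 3.
  m = 1011 → c = 10011010, weight = 4.
  m = 0111 → c = 00110111, weight = 5.
  m = 1111 → c = 11100111, weight = 6.
Tally weights:
  weight 0: 1 codewords.
  weight 2: 1 codewords.
  weight 3: 4 codewords.
  weight 4: 3 codewords.
  weight 5: 4 codewords.
  weight 6: 3 codewords.
Minimum distance d = smallest w > 0 with A_w > 0 = 2.
Sanity: Σ A_w = 16 = 2^4 = 16 ✓.


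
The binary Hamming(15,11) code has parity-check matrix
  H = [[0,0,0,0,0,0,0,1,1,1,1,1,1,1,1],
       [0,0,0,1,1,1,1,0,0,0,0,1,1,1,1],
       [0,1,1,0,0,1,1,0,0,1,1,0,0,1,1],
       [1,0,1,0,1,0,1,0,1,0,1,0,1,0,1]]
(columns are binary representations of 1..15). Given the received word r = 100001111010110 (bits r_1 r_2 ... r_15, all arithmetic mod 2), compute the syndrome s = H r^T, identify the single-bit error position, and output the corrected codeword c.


s = (1, 0, 0, 1)^T, error position = 9, corrected codeword c = 100001110010110

Compute s = H r^T mod 2 one row at a time:
  s_1 = 1 + 1 + 0 + 1 + 0 + 1 + 1 + 0 = 5 ≡ 1 (mod 2).
  s_2 = 0 + 0 + 1 + 1 + 0 + 1 + 1 + 0 = 4 ≡ 0 (mod 2).
  s_3 = 0 + 0 + 1 + 1 + 0 + 1 + 1 + 0 = 4 ≡ 0 (mod 2).
  s_4 = 1 + 0 + 0 + 1 + 1 + 1 + 1 + 0 = 5 ≡ 1 (mod 2).
s = (1, 0, 0, 1)^T — this equals column 9 of H (binary 1001), so error is at position 9.
Correct: flip bit 9 of r = 100001111010110 to get c = 100001110010110.


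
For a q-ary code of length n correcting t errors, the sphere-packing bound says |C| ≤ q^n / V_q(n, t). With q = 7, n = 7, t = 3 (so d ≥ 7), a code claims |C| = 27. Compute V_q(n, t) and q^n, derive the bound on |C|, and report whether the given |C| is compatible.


V_q(n, t) = 8359, q^n = 823543, Hamming bound = 98, |C| = 27 ≤ bound (satisfied).

Step 1: Compute V_q(n, t) = Σ_{j=0}^3 C(n, j) (q−1)^j.
  j = 0: C(7,0)·(6)^0 = 1·1 = 1.
  j = 1: C(7,1)·(6)^1 = 7·6 = 42.
  j = 2: C(7,2)·(6)^2 = 21·36 = 756.
  j = 3: C(7,3)·(6)^3 = 35·216 = 7560.
  V_q(n, t) = 1 + 42 + 756 + 7560 = 8359.
Step 2: q^n = 7^7 = 823543.
Step 3: Hamming bound ⌊q^n / V_q(n,t)⌋ = ⌊823543/8359⌋ = 98.
Step 4: Compare |C| = 27 to 98: satisfied.
The claimed |C| lies below the Hamming bound.


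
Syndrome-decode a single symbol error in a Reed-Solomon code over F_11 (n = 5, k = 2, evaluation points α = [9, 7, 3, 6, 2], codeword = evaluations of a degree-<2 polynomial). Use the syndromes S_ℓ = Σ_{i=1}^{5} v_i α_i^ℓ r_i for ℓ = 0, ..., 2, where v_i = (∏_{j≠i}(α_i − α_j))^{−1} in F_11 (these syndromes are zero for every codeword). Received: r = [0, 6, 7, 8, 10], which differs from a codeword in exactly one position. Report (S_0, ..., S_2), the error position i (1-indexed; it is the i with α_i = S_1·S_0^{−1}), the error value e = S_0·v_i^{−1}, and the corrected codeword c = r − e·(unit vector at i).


S = (7, 9, 10), error at position 4, error magnitude e = 10, c = [0, 6, 7, 9, 10].

Step 1: column multipliers v_i = (∏_{j≠i}(α_i − α_j))^{−1} mod 11.
  i = 1 (α = 9): (9−7)(9−3)(9−6)(9−2) = 2·6·3·7 = 252 ≡ 10, so v_1 = 10^{−1} = 10 (mod 11).
  i = 2 (α = 7): (7−9)(7−3)(7−6)(7−2) = (−2)·4·1·5 = −40 ≡ 4, so v_2 = 4^{−1} = 3 (mod 11).
  i = 3 (α = 3): (3−9)(3−7)(3−6)(3−2) = (−6)·(−4)·(−3)·1 = −72 ≡ 5, so v_3 = 5^{−1} = 9 (mod 11).
  i = 4 (α = 6): (6−9)(6−7)(6−3)(6−2) = (−3)·(−1)·3·4 = 36 ≡ 3, so v_4 = 3^{−1} = 4 (mod 11).
  i = 5 (α = 2): (2−9)(2−7)(2−3)(2−6) = (−7)·(−5)·(−1)·(−4) = 140 ≡ 8, so v_5 = 8^{−1} = 7 (mod 11).
  v = [10, 3, 9, 4, 7].
Step 2: syndromes of r = [0, 6, 7, 8, 10] (all sums mod 11).
  S_0 = Σ v_i r_i = 10·0 + 3·6 + 9·7 + 4·8 + 7·10 = 183 ≡ 7.
  S_1 = Σ v_i α_i r_i = 10·9·0 + 3·7·6 + 9·3·7 + 4·6·8 + 7·2·10 = 647 ≡ 9.
  α_i^2 mod 11 = [4, 5, 9, 3, 4].
  S_2 = Σ v_i α_i^2 r_i = 10·4·0 + 3·5·6 + 9·9·7 + 4·3·8 + 7·4·10 = 1033 ≡ 10.
  S = (7, 9, 10) ≠ 0, so r is not a codeword (an error is present).
Step 3: locate the error. For a single error e at position i, S_ℓ = v_i·e·α_i^ℓ, so α_err = S_1/S_0.
  S_0^{−1} = 7^{−1} = 8 (mod 11), so α_err = 9·8 = 72 ≡ 6 = α_4. Error position i = 4.
  Consistency check: S_2/S_1 = 10·5 = 50 ≡ 6 = α_err ✓ (single-error assumption holds).
Step 4: error magnitude e = S_0/v_4 = S_0·∏_{j≠4}(α_4 − α_j) = 7·3 = 21 ≡ 10 (mod 11).
Step 5: correct position 4: c_4 = r_4 − e = 8 − 10 ≡ 9 (mod 11). Hence c = [0, 6, 7, 9, 10].
  Check: interpolating c through the α_i gives m(x) = 5 + 8·x (degree < 2) with m(α_i) = c_i for every i, so c is indeed a codeword.


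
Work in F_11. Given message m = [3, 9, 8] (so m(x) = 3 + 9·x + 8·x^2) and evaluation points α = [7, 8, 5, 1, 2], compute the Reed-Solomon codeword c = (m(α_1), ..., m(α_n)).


c = [7, 4, 6, 9, 9]

Message polynomial: m(x) = 3 + 9·x + 8·x^2 (mod 11).
For each evaluation point α_i, compute m(α_i) mod 11:
  α_1 = 7: Horner steps 8 → 10 → 7, so m(7) = 7.
  α_2 = 8: Horner steps 8 → 7 → 4, so m(8) = 4.
  α_3 = 5: Horner steps 8 → 5 → 6, so m(5) = 6.
  α_4 = 1: Horner steps 8 → 6 → 9, so m(1) = 9.
  α_5 = 2: Horner steps 8 → 3 → 9, so m(2) = 9.
Codeword c = [7, 4, 6, 9, 9] ∈ F_11^5.


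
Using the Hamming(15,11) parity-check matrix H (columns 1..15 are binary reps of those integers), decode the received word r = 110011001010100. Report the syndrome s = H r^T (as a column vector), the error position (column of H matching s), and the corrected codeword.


s = (1, 1, 1, 1)^T, error position = 15, corrected codeword c = 110011001010101

Compute s = H r^T mod 2 one row at a time:
  s_1 = 0 + 1 + 0 + 1 + 0 + 1 + 0 + 0 = 3 ≡ 1 (mod 2).
  s_2 = 0 + 1 + 1 + 0 + 0 + 1 + 0 + 0 = 3 ≡ 1 (mod 2).
  s_3 = 1 + 0 + 1 + 0 + 0 + 1 + 0 + 0 = 3 ≡ 1 (mod 2).
  s_4 = 1 + 0 + 1 + 0 + 1 + 1 + 1 + 0 = 5 ≡ 1 (mod 2).
s = (1, 1, 1, 1)^T — this equals column 15 of H (binary 1111), so error is at position 15.
Correct: flip bit 15 of r = 110011001010100 to get c = 110011001010101.


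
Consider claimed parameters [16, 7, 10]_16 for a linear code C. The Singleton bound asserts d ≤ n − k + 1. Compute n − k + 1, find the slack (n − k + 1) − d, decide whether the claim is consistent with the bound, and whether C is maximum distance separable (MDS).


Singleton RHS = n − k + 1 = 10, slack = 0, bound satisfied, MDS.

Singleton bound: d ≤ n − k + 1.
Here n = 16, k = 7, so n − k + 1 = 10.
Given d = 10, check d ≤ 10: YES.
Slack = (n − k + 1) − d = 0.
The code is MDS (slack = 0).
Description: the claimed parameters are [16, 7, 10]_16; such a code would be MDS (meets Singleton bound).


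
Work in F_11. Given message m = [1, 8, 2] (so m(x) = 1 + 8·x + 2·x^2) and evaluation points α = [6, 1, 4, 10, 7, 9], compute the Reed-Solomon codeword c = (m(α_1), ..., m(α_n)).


c = [0, 0, 10, 6, 1, 4]

Message polynomial: m(x) = 1 + 8·x + 2·x^2 (mod 11).
For each evaluation point α_i, compute m(α_i) mod 11:
  α_1 = 6: Horner steps 2 → 9 → 0, so m(6) = 0.
  α_2 = 1: Horner steps 2 → 10 → 0, so m(1) = 0.
  α_3 = 4: Horner steps 2 → 5 → 10, so m(4) = 10.
  α_4 = 10: Horner steps 2 → 6 → 6, so m(10) = 6.
  α_5 = 7: Horner steps 2 → 0 → 1, so m(7) = 1.
  α_6 = 9: Horner steps 2 → 4 → 4, so m(9) = 4.
Codeword c = [0, 0, 10, 6, 1, 4] ∈ F_11^6.


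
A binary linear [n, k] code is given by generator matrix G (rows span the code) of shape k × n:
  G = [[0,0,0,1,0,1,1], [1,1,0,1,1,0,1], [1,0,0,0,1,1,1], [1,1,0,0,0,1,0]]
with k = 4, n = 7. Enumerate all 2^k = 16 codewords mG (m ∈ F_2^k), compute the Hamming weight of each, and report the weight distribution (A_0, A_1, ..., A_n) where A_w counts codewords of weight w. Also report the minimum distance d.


Weight distribution: A_0 = 1, A_1 = 1, A_2 = 2, A_3 = 6, A_4 = 5, A_5 = 1. Minimum distance d = 1.

Enumerate all 2^4 = 16 messages m ∈ F_2^4.
For each, compute codeword c = mG in F_2^7, then tally its weight.
  m = 0000 → c = 0000000, weight = 0.
  m = 1000 → c = 0001011, weight = 3.
  m = 0100 → c = 1101101, weight = 5.
  m = 1100 → c = 1100110, weight = 4.
  m = 0010 → c = 1000111, weight = 4.
  m = 1010 → c = 1001100, weight = 3.
  m = 0110 → c = 0101010, weight = 3.
  m = 1110 → c = 0100001, weight = 2.
  m = 0001 → c = 1100010, weight = 3.
  m = 1001 → c = 1101001, weight = 4.
  m = 0101 → c = 0001111, weight = 4.
  m = 1101 → c = 0000100, weight = 1.
  m = 0011 → c = 0100101, weight = 3.
  m = 1011 → c = 0101110, weight = 4.
  m = 0111 → c = 1001000, weight = 2.
  m = 1111 → c = 1000011, weight = 3.
Tally weights:
  weight 0: 1 codewords.
  weight 1: 1 codewords.
  weight 2: 2 codewords.
  weight 3: 6 codewords.
  weight 4: 5 codewords.
  weight 5: 1 codewords.
Minimum distance d = smallest w > 0 with A_w > 0 = 1.
Sanity: Σ A_w = 16 = 2^4 = 16 ✓.


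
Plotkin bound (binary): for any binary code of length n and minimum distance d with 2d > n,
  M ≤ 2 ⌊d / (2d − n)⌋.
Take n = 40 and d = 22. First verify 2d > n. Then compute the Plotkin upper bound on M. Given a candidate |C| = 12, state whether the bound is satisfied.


Plotkin bound M ≤ 10; given |C| = 12 > bound (violated).

Check applicability: 2d = 44, n = 40.
2d − n = 4 > 0, so Plotkin applies.
Compute d/(2d−n) = 22/4 ≈ 5.5000.
⌊d/(2d−n)⌋ = 5.
Plotkin bound: M ≤ 2·5 = 10.
Given |C| = 12, check: VIOLATED.
This |C| is above the Plotkin bound, so no binary code with n = 40, d = 22 and 12 codewords exists.


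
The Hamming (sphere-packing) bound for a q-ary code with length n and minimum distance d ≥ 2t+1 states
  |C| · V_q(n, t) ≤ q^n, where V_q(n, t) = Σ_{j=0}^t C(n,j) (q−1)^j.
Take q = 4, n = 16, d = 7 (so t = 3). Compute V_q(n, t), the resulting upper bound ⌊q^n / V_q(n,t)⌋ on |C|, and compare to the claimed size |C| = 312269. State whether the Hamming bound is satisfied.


V_q(n, t) = 16249, q^n = 4294967296, Hamming bound = 264321, |C| = 312269 > bound (violated).

Step 1: Compute V_q(n, t) = Σ_{j=0}^3 C(n, j) (q−1)^j.
  j = 0: C(16,0)·(3)^0 = 1·1 = 1.
  j = 1: C(16,1)·(3)^1 = 16·3 = 48.
  j = 2: C(16,2)·(3)^2 = 120·9 = 1080.
  j = 3: C(16,3)·(3)^3 = 560·27 = 15120.
  V_q(n, t) = 1 + 48 + 1080 + 15120 = 16249.
Step 2: q^n = 4^16 = 4294967296.
Step 3: Hamming bound ⌊q^n / V_q(n,t)⌋ = ⌊4294967296/16249⌋ = 264321.
Step 4: Compare |C| = 312269 to 264321: violated.
The claimed |C| lies above the Hamming bound, so no 4-ary code of length 16 with d ≥ 7 can have 312269 codewords.


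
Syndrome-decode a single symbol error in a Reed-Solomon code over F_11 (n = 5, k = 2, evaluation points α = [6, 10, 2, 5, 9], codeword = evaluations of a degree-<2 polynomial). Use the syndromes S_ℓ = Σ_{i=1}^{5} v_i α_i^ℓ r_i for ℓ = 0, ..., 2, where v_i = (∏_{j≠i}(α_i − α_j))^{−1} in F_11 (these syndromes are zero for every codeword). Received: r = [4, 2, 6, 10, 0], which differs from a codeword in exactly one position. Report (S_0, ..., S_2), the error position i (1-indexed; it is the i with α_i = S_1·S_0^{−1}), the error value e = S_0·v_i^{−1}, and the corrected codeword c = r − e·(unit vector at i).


S = (9, 4, 3), error at position 5, error magnitude e = 3, c = [4, 2, 6, 10, 8].

Step 1: column multipliers v_i = (∏_{j≠i}(α_i − α_j))^{−1} mod 11.
  i = 1 (α = 6): (6−10)(6−2)(6−5)(6−9) = (−4)·4·1·(−3) = 48 ≡ 4, so v_1 = 4^{−1} = 3 (mod 11).
  i = 2 (α = 10): (10−6)(10−2)(10−5)(10−9) = 4·8·5·1 = 160 ≡ 6, so v_2 = 6^{−1} = 2 (mod 11).
  i = 3 (α = 2): (2−6)(2−10)(2−5)(2−9) = (−4)·(−8)·(−3)·(−7) = 672 ≡ 1, so v_3 = 1^{−1} = 1 (mod 11).
  i = 4 (α = 5): (5−6)(5−10)(5−2)(5−9) = (−1)·(−5)·3·(−4) = −60 ≡ 6, so v_4 = 6^{−1} = 2 (mod 11).
  i = 5 (α = 9): (9−6)(9−10)(9−2)(9−5) = 3·(−1)·7·4 = −84 ≡ 4, so v_5 = 4^{−1} = 3 (mod 11).
  v = [3, 2, 1, 2, 3].
Step 2: syndromes of r = [4, 2, 6, 10, 0] (all sums mod 11).
  S_0 = Σ v_i r_i = 3·4 + 2·2 + 1·6 + 2·10 + 3·0 = 42 ≡ 9.
  S_1 = Σ v_i α_i r_i = 3·6·4 + 2·10·2 + 1·2·6 + 2·5·10 + 3·9·0 = 224 ≡ 4.
  α_i^2 mod 11 = [3, 1, 4, 3, 4].
  S_2 = Σ v_i α_i^2 r_i = 3·3·4 + 2·1·2 + 1·4·6 + 2·3·10 + 3·4·0 = 124 ≡ 3.
  S = (9, 4, 3) ≠ 0, so r is not a codeword (an error is present).
Step 3: locate the error. For a single error e at position i, S_ℓ = v_i·e·α_i^ℓ, so α_err = S_1/S_0.
  S_0^{−1} = 9^{−1} = 5 (mod 11), so α_err = 4·5 = 20 ≡ 9 = α_5. Error position i = 5.
  Consistency check: S_2/S_1 = 3·3 = 9 ≡ 9 = α_err ✓ (single-error assumption holds).
Step 4: error magnitude e = S_0/v_5 = S_0·∏_{j≠5}(α_5 − α_j) = 9·4 = 36 ≡ 3 (mod 11).
Step 5: correct position 5: c_5 = r_5 − e = 0 − 3 ≡ 8 (mod 11). Hence c = [4, 2, 6, 10, 8].
  Check: interpolating c through the α_i gives m(x) = 7 + 5·x (degree < 2) with m(α_i) = c_i for every i, so c is indeed a codeword.
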